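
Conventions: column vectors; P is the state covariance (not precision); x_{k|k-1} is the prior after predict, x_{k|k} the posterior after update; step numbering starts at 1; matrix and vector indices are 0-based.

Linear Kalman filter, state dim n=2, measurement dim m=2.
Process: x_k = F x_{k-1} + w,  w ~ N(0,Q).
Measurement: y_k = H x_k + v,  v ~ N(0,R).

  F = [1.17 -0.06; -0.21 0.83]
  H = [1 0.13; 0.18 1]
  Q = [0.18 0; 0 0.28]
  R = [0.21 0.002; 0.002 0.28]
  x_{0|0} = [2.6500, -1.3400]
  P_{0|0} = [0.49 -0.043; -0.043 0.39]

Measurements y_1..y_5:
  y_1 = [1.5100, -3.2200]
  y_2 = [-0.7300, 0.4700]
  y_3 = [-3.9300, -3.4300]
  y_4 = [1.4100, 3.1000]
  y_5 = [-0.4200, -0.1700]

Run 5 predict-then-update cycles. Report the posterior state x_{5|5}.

step 1: x^-=[3.1809, -1.6687]  P^-=[0.8582 -0.1821; -0.1821 0.5853]  S=[1.0307 0.0462; 0.0462 0.8275]  K=[0.8132 -0.0788; -0.1331 0.6751]  nu=[-1.4540, -2.1239]  x^+=[2.1659, -2.9089]  P^+=[0.1774 -0.0524; -0.0524 0.1982]
step 2: x^-=[2.7086, -2.8693]  P^-=[0.4309 -0.1050; -0.1050 0.4426]  S=[0.6211 0.0297; 0.0297 0.6988]  K=[0.6751 -0.0679; -0.1056 0.6108]  nu=[-3.0656, 2.8517]  x^+=[0.4455, -0.8037]  P^+=[0.1474 -0.0442; -0.0442 0.1788]
step 3: x^-=[0.5695, -0.7606]  P^-=[0.3886 -0.0886; -0.0886 0.4251]  S=[0.5827 0.0366; 0.0366 0.6858]  K=[0.6509 -0.0619; -0.0949 0.6016]  nu=[-4.4006, -2.7719]  x^+=[-2.1236, -2.0106]  P^+=[0.1420 -0.0416; -0.0416 0.1758]
step 4: x^-=[-2.3640, -1.2229]  P^-=[0.3808 -0.0845; -0.0845 0.4218]  S=[0.5760 0.0389; 0.0389 0.6837]  K=[0.6462 -0.0601; -0.0921 0.5999]  nu=[3.9329, 4.7484]  x^+=[-0.1081, 1.2638]  P^+=[0.1409 -0.0409; -0.0409 0.1752]
step 5: x^-=[-0.2023, 1.0717]  P^-=[0.3792 -0.0836; -0.0836 0.4211]  S=[0.5746 0.0395; 0.0395 0.6833]  K=[0.6452 -0.0597; -0.0914 0.5996]  nu=[-0.3570, -1.2052]  x^+=[-0.3607, 0.3817]  P^+=[0.1407 -0.0407; -0.0407 0.1750]

x_post = [-0.3607, 0.3817]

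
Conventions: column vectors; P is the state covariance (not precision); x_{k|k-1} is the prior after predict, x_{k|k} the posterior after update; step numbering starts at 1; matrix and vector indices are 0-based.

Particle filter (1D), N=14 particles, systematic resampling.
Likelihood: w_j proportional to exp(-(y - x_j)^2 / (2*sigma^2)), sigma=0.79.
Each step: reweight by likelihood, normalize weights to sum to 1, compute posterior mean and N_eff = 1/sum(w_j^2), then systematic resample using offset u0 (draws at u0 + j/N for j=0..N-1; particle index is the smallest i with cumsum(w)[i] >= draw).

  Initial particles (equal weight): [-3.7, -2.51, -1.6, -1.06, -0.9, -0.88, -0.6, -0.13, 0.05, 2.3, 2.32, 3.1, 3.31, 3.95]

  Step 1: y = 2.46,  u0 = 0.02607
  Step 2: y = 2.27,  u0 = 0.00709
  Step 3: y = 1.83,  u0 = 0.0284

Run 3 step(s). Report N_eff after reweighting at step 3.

step 1: w=[0.0000, 0.0000, 0.0000, 0.0000, 0.0000, 0.0000, 0.0002, 0.0014, 0.0028, 0.2857, 0.2871, 0.2101, 0.1635, 0.0492]  mean=2.7099  Neff=4.2131  idx=[9, 9, 9, 9, 10, 10, 10, 10, 11, 11, 11, 12, 12, 13]
step 2: w=[0.0937, 0.0937, 0.0937, 0.0937, 0.0936, 0.0936, 0.0936, 0.0936, 0.0540, 0.0540, 0.0540, 0.0394, 0.0394, 0.0098]  mean=2.5329  Neff=12.1738  idx=[0, 0, 1, 2, 3, 3, 4, 5, 6, 6, 7, 8, 10, 11]
step 3: w=[0.0848, 0.0848, 0.0848, 0.0848, 0.0848, 0.0848, 0.0836, 0.0836, 0.0836, 0.0836, 0.0836, 0.0278, 0.0278, 0.0175]  mean=2.3706  Neff=12.5071  idx=[0, 1, 2, 2, 3, 4, 5, 6, 7, 7, 8, 9, 10, 12]

N_eff = 12.5071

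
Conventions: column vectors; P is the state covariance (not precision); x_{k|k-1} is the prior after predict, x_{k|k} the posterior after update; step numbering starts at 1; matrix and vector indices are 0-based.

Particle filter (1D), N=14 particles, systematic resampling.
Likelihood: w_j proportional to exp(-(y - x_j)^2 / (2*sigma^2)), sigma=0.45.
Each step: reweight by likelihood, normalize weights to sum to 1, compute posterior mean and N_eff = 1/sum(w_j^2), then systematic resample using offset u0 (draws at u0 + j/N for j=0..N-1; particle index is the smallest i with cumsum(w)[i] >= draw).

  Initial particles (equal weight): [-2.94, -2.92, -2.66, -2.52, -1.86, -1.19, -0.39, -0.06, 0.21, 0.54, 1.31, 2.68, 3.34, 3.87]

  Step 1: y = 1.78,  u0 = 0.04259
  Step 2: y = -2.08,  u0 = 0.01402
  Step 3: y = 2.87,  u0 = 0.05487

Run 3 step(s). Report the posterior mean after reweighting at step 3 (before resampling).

post_mean = 1.3100

step 1: w=[0.0000, 0.0000, 0.0000, 0.0000, 0.0000, 0.0000, 0.0000, 0.0003, 0.0031, 0.0302, 0.7807, 0.1823, 0.0033, 0.0000]  mean=1.5394  Neff=1.5535  idx=[10, 10, 10, 10, 10, 10, 10, 10, 10, 10, 10, 11, 11, 11]
step 2: w=[0.0909, 0.0909, 0.0909, 0.0909, 0.0909, 0.0909, 0.0909, 0.0909, 0.0909, 0.0909, 0.0909, 0.0000, 0.0000, 0.0000]  mean=1.3100  Neff=11.0000  idx=[0, 0, 1, 2, 3, 4, 4, 5, 6, 7, 8, 8, 9, 10]
step 3: w=[0.0714, 0.0714, 0.0714, 0.0714, 0.0714, 0.0714, 0.0714, 0.0714, 0.0714, 0.0714, 0.0714, 0.0714, 0.0714, 0.0714]  mean=1.3100  Neff=14.0000  idx=[0, 1, 2, 3, 4, 5, 6, 7, 8, 9, 10, 11, 12, 13]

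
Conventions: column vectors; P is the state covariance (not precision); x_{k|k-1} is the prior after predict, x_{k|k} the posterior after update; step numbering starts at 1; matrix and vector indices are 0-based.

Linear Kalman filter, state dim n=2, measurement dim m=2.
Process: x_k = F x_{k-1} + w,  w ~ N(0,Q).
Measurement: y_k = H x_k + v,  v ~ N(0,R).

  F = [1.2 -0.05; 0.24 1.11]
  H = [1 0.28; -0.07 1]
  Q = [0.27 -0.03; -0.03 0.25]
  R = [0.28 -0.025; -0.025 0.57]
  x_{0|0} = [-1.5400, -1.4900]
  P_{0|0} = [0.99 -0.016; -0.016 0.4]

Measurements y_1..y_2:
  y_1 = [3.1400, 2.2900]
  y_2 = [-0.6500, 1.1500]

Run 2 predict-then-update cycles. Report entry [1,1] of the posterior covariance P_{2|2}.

step 1: x^-=[-1.7735, -2.0235]  P^-=[1.6985 0.2118; 0.2118 0.7913]  S=[2.1592 0.2853; 0.2853 1.3400]  K=[0.8283 -0.1070; 0.1277 0.5523]  nu=[5.4801, 4.1894]  x^+=[2.3171, 0.9902]  P^+=[0.2525 -0.0640; -0.0640 0.3071]
step 2: x^-=[2.7310, 1.6552]  P^-=[0.6421 -0.0588; -0.0588 0.6088]  S=[0.9369 0.0428; 0.0428 1.1902]  K=[0.6729 -0.1114; 0.0958 0.5115]  nu=[-3.8444, -0.3140]  x^+=[0.1792, 1.1264]  P^+=[0.2096 -0.0657; -0.0657 0.2846]

P_post[1,1] = 0.2846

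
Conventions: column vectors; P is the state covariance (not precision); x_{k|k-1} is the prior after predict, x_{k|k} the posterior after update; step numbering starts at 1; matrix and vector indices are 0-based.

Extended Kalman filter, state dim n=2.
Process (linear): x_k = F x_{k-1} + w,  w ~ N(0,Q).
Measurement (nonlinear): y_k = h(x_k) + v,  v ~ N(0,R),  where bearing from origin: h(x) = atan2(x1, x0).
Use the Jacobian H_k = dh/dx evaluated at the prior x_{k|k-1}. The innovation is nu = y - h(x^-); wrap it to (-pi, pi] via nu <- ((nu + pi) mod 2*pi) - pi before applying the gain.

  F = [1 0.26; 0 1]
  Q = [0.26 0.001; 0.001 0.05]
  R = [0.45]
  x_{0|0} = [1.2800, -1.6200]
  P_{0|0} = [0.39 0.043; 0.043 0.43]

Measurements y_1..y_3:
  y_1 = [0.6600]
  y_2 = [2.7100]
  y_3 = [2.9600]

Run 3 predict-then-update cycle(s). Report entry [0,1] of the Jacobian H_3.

H_jac[0,1] = -0.0901

step 1: x^-=[0.8588, -1.6200]  P^-=[0.7014 0.1558; 0.1558 0.4800]  H_jac=[0.4819 0.2554]  S=[0.6825]  K=[0.5535; 0.2896]  nu=[1.7433]  x^+=[1.8237, -1.1151]  P^+=[0.4923 0.0464; 0.0464 0.4227]
step 2: x^-=[1.5338, -1.1151]  P^-=[0.8050 0.1573; 0.1573 0.4727]  H_jac=[0.3101 0.4265]  S=[0.6550]  K=[0.4835; 0.3823]  nu=[-2.9446]  x^+=[0.1101, -2.2408]  P^+=[0.6519 0.0362; 0.0362 0.3770]
step 3: x^-=[-0.4725, -2.2408]  P^-=[0.9562 0.1352; 0.1352 0.4270]  H_jac=[0.4273 -0.0901]  S=[0.6176]  K=[0.6418; 0.0313]  nu=[-1.5446]  x^+=[-1.4638, -2.2891]  P^+=[0.7018 0.1228; 0.1228 0.4264]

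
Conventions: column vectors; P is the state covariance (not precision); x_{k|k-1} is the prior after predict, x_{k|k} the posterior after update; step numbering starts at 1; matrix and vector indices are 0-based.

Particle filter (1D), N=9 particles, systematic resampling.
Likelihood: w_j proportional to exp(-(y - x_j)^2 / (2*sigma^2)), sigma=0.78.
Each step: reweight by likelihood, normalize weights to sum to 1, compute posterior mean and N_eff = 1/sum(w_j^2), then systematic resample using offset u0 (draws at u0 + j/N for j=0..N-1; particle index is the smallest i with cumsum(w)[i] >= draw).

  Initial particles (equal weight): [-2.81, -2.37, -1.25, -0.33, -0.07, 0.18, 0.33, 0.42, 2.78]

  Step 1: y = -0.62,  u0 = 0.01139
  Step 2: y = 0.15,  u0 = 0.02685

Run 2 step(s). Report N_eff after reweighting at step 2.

step 1: w=[0.0048, 0.0201, 0.1798, 0.2325, 0.1943, 0.1473, 0.1187, 0.1024, 0.0000]  mean=-0.2676  Neff=5.8530  idx=[1, 2, 3, 3, 4, 4, 5, 6, 7]
step 2: w=[0.0008, 0.0298, 0.1236, 0.1236, 0.1435, 0.1435, 0.1492, 0.1454, 0.1406]  mean=-0.0069  Neff=7.3642  idx=[1, 2, 3, 4, 5, 6, 6, 7, 8]

N_eff = 7.3642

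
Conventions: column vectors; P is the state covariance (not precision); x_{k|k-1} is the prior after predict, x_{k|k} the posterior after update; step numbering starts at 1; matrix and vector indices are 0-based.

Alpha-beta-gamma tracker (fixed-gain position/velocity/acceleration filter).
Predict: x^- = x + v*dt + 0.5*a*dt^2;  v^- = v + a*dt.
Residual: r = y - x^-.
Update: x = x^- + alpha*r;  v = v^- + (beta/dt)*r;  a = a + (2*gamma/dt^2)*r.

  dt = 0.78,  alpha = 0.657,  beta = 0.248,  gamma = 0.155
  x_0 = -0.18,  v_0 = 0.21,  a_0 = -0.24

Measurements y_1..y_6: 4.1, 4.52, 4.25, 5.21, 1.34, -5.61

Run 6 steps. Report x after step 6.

step 1: x_pred=-0.0892  r=4.1892  x^+=2.6631  v^+=1.3548  a^+=1.8945
step 2: x_pred=4.2961  r=0.2239  x^+=4.4432  v^+=2.9037  a^+=2.0086
step 3: x_pred=7.3191  r=-3.0691  x^+=5.3027  v^+=3.4946  a^+=0.4448
step 4: x_pred=8.1638  r=-2.9538  x^+=6.2231  v^+=2.9024  a^+=-1.0602
step 5: x_pred=8.1645  r=-6.8245  x^+=3.6808  v^+=-0.0945  a^+=-4.5375
step 6: x_pred=2.2268  r=-7.8368  x^+=-2.9220  v^+=-6.1254  a^+=-8.5306

x_post = -2.9220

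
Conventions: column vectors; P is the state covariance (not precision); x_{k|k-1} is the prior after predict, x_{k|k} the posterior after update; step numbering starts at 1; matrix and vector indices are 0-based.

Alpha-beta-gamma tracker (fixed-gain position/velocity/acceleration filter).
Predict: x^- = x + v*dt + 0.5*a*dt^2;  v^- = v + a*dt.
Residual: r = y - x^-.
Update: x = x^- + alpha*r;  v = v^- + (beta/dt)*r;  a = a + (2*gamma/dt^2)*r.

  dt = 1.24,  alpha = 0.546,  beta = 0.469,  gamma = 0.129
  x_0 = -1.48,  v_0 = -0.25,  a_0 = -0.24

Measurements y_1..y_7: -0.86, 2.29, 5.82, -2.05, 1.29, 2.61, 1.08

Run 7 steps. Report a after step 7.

a_post = -0.2375

step 1: x_pred=-1.9745  r=1.1145  x^+=-1.3660  v^+=-0.1261  a^+=-0.0530
step 2: x_pred=-1.5630  r=3.8530  x^+=0.5407  v^+=1.2655  a^+=0.5935
step 3: x_pred=2.5663  r=3.2537  x^+=4.3428  v^+=3.2322  a^+=1.1395
step 4: x_pred=9.2267  r=-11.2767  x^+=3.0696  v^+=0.3800  a^+=-0.7527
step 5: x_pred=2.9621  r=-1.6721  x^+=2.0491  v^+=-1.1858  a^+=-1.0333
step 6: x_pred=-0.2156  r=2.8256  x^+=1.3272  v^+=-1.3983  a^+=-0.5591
step 7: x_pred=-0.8366  r=1.9166  x^+=0.2099  v^+=-1.3667  a^+=-0.2375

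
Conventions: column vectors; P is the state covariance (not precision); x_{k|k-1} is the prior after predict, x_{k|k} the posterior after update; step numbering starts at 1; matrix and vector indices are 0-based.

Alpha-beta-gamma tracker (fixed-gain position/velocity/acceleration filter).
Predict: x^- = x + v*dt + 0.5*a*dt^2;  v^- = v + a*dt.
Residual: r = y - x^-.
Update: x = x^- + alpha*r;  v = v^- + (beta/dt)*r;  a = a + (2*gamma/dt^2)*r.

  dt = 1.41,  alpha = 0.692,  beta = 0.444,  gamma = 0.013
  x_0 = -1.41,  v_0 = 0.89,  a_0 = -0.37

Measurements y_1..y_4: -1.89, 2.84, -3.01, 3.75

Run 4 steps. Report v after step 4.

step 1: x_pred=-0.5229  r=-1.3671  x^+=-1.4689  v^+=-0.0622  a^+=-0.3879
step 2: x_pred=-1.9422  r=4.7822  x^+=1.3671  v^+=0.8968  a^+=-0.3253
step 3: x_pred=2.3081  r=-5.3181  x^+=-1.3720  v^+=-1.2366  a^+=-0.3949
step 4: x_pred=-3.5081  r=7.2581  x^+=1.5145  v^+=0.4922  a^+=-0.3000

v_post = 0.4922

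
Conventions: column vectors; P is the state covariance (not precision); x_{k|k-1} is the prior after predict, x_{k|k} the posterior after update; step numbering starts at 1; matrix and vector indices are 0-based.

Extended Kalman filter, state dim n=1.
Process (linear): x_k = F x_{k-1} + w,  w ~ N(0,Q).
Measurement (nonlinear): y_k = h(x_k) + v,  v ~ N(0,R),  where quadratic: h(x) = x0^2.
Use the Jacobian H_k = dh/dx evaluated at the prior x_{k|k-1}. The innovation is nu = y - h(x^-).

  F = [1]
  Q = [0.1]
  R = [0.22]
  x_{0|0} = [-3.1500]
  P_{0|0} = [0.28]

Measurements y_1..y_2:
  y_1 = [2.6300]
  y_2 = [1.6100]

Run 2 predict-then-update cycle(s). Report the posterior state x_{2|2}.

step 1: x^-=[-3.1500]  P^-=[0.3800]  H_jac=[-6.3000]  S=[15.3022]  K=[-0.1564]  nu=[-7.2925]  x^+=[-2.0091]  P^+=[0.0055]
step 2: x^-=[-2.0091]  P^-=[0.1055]  H_jac=[-4.0182]  S=[1.9228]  K=[-0.2204]  nu=[-2.4265]  x^+=[-1.4743]  P^+=[0.0121]

x_post = [-1.4743]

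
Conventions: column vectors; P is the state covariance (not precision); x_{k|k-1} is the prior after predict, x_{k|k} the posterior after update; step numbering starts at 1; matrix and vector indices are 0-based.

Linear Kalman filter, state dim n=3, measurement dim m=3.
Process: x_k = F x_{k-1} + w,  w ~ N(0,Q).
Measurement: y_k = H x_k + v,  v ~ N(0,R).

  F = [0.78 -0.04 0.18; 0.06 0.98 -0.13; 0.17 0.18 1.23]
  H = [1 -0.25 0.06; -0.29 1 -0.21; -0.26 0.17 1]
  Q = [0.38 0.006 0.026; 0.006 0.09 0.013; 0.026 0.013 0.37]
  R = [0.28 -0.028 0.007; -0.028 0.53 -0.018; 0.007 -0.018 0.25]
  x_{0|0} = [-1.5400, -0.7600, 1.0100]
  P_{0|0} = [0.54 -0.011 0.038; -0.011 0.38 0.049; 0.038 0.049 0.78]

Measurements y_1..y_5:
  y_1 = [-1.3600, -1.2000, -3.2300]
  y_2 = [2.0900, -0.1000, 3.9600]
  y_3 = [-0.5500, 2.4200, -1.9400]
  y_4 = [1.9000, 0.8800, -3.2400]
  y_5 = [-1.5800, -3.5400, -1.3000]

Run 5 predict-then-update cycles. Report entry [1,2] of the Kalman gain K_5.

step 1: x^-=[-0.9890, -0.9685, 0.8437]  P^-=[0.7451 -0.0048 0.3029; -0.0048 0.4557 0.0187; 0.3029 0.0187 1.6149]  S=[1.0975 -0.4503 0.1833; -0.4503 1.1514 -0.2752; 0.1833 -0.2752 1.7777]  K=[0.7095 0.0285 -0.0078; 0.0550 0.4432 0.1178; 0.1870 -0.0821 0.8339]  nu=[-0.6637, -0.3411, -4.1662]  x^+=[-1.4371, -1.6469, -2.7266]  P^+=[0.2117 0.0665 0.0462; 0.0665 0.2498 -0.0033; 0.0462 -0.0033 0.2238]
step 2: x^-=[-1.5459, -1.3457, -3.8945]  P^-=[0.5253 0.0467 0.1565; 0.0467 0.3424 0.0337; 0.1565 0.0337 0.7448]  S=[0.8238 -0.2570 0.0576; -0.2570 0.9273 -0.0954; 0.0576 -0.0954 0.9661]  K=[0.6443 0.0285 -0.0067; 0.0648 0.3769 0.1159; 0.1646 -0.0617 0.7188]  nu=[3.5331, -0.0204, 7.6813]  x^+=[0.6784, -0.2343, 2.2096]  P^+=[0.1925 0.0618 0.0419; 0.0618 0.2143 0.0023; 0.0419 0.0023 0.1925]
step 3: x^-=[0.9363, -0.4762, 2.7910]  P^-=[0.5116 0.0458 0.1423; 0.0458 0.3058 0.0378; 0.1423 0.0378 0.6960]  S=[0.8062 -0.2405 0.0445; -0.2405 0.8843 -0.0848; 0.0445 -0.0848 0.9242]  K=[0.6383 0.0229 -0.0102; 0.0629 0.3497 0.1133; 0.1603 -0.0578 0.7070]  nu=[-1.7728, 3.7538, -4.4066]  x^+=[-0.0644, 0.2257, -0.8253]  P^+=[0.1901 0.0582 0.0410; 0.0582 0.1992 0.0037; 0.0410 0.0037 0.1889]
step 4: x^-=[-0.2078, 0.3246, -0.9855]  P^-=[0.5099 0.0440 0.1399; 0.0440 0.2905 0.0367; 0.1399 0.0367 0.6902]  S=[0.8043 -0.2377 0.0428; -0.2377 0.8699 -0.0862; 0.0428 -0.0862 0.9189]  K=[0.6373 0.0198 -0.0117; 0.0612 0.3380 0.1101; 0.1596 -0.0575 0.7055]  nu=[2.2481, 0.2882, -2.3638]  x^+=[1.2581, 0.2992, -2.3109]  P^+=[0.1894 0.0564 0.0409; 0.0564 0.1926 0.0038; 0.0409 0.0038 0.1885]
step 5: x^-=[0.5533, 0.6691, -2.5747]  P^-=[0.5096 0.0428 0.1394; 0.0428 0.2839 0.0354; 0.1394 0.0354 0.6891]  S=[0.8040 -0.2372 0.0426; -0.2372 0.8644 -0.0880; 0.0426 -0.0880 0.9175]  K=[0.6369 0.0182 -0.0124; 0.0601 0.3329 0.1081; 0.1594 -0.0577 0.7052]  nu=[-1.8116, -4.5893, 1.3048]  x^+=[-0.7003, -0.8268, -1.6783]  P^+=[0.1892 0.0555 0.0408; 0.0555 0.1897 0.0036; 0.0408 0.0036 0.1884]

K[1,2] = 0.1081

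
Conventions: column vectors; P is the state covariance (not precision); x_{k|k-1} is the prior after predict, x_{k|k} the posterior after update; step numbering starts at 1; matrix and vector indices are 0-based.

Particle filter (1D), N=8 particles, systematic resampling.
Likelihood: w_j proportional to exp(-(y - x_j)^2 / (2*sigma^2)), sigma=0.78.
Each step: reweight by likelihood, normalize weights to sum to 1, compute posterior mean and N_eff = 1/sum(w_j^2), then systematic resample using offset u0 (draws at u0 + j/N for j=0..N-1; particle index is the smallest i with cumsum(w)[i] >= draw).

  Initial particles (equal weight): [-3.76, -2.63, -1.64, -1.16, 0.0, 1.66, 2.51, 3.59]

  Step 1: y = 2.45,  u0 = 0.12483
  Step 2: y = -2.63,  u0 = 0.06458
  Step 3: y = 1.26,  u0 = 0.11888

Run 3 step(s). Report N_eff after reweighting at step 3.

N_eff = 8.0000

step 1: w=[0.0000, 0.0000, 0.0000, 0.0000, 0.0037, 0.3076, 0.5122, 0.1765]  mean=2.4299  Neff=2.5766  idx=[5, 5, 6, 6, 6, 6, 7, 7]
step 2: w=[0.4986, 0.4986, 0.0007, 0.0007, 0.0007, 0.0007, 0.0000, 0.0000]  mean=1.6623  Neff=2.0110  idx=[0, 0, 0, 0, 1, 1, 1, 1]
step 3: w=[0.1250, 0.1250, 0.1250, 0.1250, 0.1250, 0.1250, 0.1250, 0.1250]  mean=1.6600  Neff=8.0000  idx=[0, 1, 2, 3, 4, 5, 6, 7]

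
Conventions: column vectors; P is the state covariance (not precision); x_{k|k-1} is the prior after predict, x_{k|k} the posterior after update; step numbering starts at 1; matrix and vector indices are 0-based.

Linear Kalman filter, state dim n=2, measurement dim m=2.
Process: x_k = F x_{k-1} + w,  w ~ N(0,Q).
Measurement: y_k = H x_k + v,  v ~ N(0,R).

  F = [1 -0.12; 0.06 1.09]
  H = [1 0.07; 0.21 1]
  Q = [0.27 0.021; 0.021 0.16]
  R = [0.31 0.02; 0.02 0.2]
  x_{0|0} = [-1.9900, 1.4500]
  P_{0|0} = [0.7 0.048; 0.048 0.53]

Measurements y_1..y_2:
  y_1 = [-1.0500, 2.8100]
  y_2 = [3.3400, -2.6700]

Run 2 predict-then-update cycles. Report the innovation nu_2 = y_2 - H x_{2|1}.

step 1: x^-=[-2.1640, 1.4611]  P^-=[0.9661 0.0457; 0.0457 0.7985]  S=[1.2864 0.3251; 0.3251 1.0603]  K=[0.7526 0.0037; -0.1232 0.7999]  nu=[1.0117, 1.8033]  x^+=[-1.3960, 2.7790]  P^+=[0.2357 -0.0337; -0.0337 0.1646]
step 2: x^-=[-1.7295, 2.9453]  P^-=[0.5162 -0.0229; -0.0229 0.3520]  S=[0.8247 0.1298; 0.1298 0.5651]  K=[0.6227 0.0083; -0.0981 0.6369]  nu=[4.8633, -5.2521]  x^+=[1.2552, -0.8769]  P^+=[0.1951 -0.0269; -0.0269 0.1311]

innov = [4.8633, -5.2521]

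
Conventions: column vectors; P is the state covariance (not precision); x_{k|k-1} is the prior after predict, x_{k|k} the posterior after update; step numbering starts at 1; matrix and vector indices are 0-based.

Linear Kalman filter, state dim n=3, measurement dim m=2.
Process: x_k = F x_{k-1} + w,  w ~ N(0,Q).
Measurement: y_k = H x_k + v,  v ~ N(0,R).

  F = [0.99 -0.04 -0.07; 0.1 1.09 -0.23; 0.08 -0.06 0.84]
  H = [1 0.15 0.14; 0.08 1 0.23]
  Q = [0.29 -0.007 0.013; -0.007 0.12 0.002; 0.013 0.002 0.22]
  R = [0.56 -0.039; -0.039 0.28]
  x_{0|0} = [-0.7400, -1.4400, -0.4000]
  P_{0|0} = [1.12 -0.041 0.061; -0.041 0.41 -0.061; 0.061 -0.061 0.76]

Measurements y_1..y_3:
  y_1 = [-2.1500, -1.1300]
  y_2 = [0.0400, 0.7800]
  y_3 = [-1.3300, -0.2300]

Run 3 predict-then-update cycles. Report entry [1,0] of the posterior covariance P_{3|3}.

P_post[1,0] = -0.0267

step 1: x^-=[-0.6470, -1.5516, -0.3088]  P^-=[1.3865 0.0439 0.1127; 0.0439 0.6774 -0.2187; 0.1127 -0.2187 0.7796]  S=[2.0126 0.2321; 0.2321 0.9181]  K=[0.6977 0.0205; -0.0228 0.6926; 0.1007 -0.0585]  nu=[-1.2270, 0.5444]  x^+=[-1.4919, -1.1466, -0.4642]  P^+=[0.3999 -0.0492 -0.0186; -0.0492 0.2432 -0.1934; -0.0186 -0.1934 0.7588]
step 2: x^-=[-1.3986, -1.2922, -0.4405]  P^-=[0.6914 -0.0013 -0.0059; -0.0013 0.5402 -0.3422; -0.0059 -0.3422 0.7763]  S=[1.2623 0.0598; 0.0598 0.7078]  K=[0.5456 0.0282; -0.0057 0.6523; 0.0519 -0.2363]  nu=[1.6941, 2.2854]  x^+=[-0.4099, 0.1889, -0.8926]  P^+=[0.3133 -0.0317 -0.0294; -0.0317 0.2394 -0.2349; -0.0294 -0.2349 0.7349]
step 3: x^-=[-0.3509, 0.3701, -0.7939]  P^-=[0.6063 0.0140 -0.0202; 0.0140 0.5587 -0.3759; -0.0202 -0.3759 0.7614]  S=[1.1765 0.0615; 0.0615 0.7114]  K=[0.5128 0.0370; 0.0036 0.6650; 0.0406 -0.2880]  nu=[-0.9235, -0.3895]  x^+=[-0.8388, 0.1078, -0.7192]  P^+=[0.2936 -0.0267 -0.0281; -0.0267 0.2437 -0.2414; -0.0281 -0.2414 0.7019]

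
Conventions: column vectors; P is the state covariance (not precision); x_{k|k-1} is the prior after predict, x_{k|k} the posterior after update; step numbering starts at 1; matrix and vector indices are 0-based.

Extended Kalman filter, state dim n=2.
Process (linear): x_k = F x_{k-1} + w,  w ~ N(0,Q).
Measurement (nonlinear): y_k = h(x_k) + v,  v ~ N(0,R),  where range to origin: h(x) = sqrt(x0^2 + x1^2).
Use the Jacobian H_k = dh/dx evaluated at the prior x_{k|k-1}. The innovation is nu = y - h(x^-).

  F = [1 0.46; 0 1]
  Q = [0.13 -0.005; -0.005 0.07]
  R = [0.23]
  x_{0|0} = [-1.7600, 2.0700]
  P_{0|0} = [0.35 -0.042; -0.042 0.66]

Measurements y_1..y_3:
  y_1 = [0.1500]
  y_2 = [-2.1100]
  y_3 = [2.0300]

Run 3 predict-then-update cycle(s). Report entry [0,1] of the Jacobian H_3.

step 1: x^-=[-0.8078, 2.0700]  P^-=[0.5810 0.2566; 0.2566 0.7300]  H_jac=[-0.3635 0.9316]  S=[0.7665]  K=[0.0363; 0.7655]  nu=[-2.0720]  x^+=[-0.8830, 0.4838]  P^+=[0.5800 0.2353; 0.2353 0.2808]
step 2: x^-=[-0.6604, 0.4838]  P^-=[0.9859 0.3595; 0.3595 0.3508]  H_jac=[-0.8067 0.5910]  S=[0.6513]  K=[-0.8949; -0.1269]  nu=[-2.9287]  x^+=[1.9604, 0.8555]  P^+=[0.4643 0.2855; 0.2855 0.3403]
step 3: x^-=[2.3539, 0.8555]  P^-=[0.9290 0.4371; 0.4371 0.4103]  H_jac=[0.9399 0.3416]  S=[1.3791]  K=[0.7414; 0.3995]  nu=[-0.4746]  x^+=[2.0021, 0.6659]  P^+=[0.1710 0.0286; 0.0286 0.1902]

H_jac[0,1] = 0.3416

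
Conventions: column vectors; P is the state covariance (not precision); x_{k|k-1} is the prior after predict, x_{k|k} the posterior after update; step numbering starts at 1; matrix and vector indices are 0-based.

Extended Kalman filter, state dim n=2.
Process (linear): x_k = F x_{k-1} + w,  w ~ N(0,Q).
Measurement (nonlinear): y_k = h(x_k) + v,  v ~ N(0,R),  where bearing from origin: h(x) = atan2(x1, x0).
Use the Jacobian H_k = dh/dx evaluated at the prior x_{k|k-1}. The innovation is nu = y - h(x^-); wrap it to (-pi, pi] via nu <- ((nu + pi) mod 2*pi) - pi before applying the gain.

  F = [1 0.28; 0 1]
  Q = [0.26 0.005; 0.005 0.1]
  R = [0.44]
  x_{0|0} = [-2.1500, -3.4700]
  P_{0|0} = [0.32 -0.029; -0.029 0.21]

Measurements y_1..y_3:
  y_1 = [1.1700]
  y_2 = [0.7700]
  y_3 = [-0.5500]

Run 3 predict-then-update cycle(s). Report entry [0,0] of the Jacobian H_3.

step 1: x^-=[-3.1216, -3.4700]  P^-=[0.5802 0.0348; 0.0348 0.3100]  H_jac=[0.1593 -0.1433]  S=[0.4595]  K=[0.1903; -0.0846]  nu=[-2.8098]  x^+=[-3.6562, -3.2323]  P^+=[0.5636 0.0422; 0.0422 0.3067]
step 2: x^-=[-4.5613, -3.2323]  P^-=[0.8713 0.1331; 0.1331 0.4067]  H_jac=[0.1034 -0.1459]  S=[0.4540]  K=[0.1557; -0.1004]  nu=[-2.9881]  x^+=[-5.0266, -2.9322]  P^+=[0.8603 0.1402; 0.1402 0.4021]
step 3: x^-=[-5.8476, -2.9322]  P^-=[1.2303 0.2578; 0.2578 0.5021]  H_jac=[0.0685 -0.1367]  S=[0.4503]  K=[0.1090; -0.1132]  nu=[2.1268]  x^+=[-5.6158, -3.1728]  P^+=[1.2249 0.2633; 0.2633 0.4964]

H_jac[0,0] = 0.0685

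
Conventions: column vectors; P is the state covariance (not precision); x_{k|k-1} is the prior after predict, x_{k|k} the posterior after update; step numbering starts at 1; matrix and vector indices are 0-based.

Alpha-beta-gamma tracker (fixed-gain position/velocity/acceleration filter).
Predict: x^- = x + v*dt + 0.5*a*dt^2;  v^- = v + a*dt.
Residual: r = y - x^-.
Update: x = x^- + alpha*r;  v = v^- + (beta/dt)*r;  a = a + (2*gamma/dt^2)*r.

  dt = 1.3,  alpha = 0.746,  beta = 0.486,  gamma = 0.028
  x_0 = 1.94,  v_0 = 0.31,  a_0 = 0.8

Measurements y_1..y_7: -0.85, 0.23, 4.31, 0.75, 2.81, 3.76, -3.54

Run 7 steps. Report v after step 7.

v_post = -1.7576

step 1: x_pred=3.0190  r=-3.8690  x^+=0.1327  v^+=-0.0964  a^+=0.6718
step 2: x_pred=0.5751  r=-0.3451  x^+=0.3176  v^+=0.6479  a^+=0.6604
step 3: x_pred=1.7180  r=2.5920  x^+=3.6516  v^+=2.4754  a^+=0.7463
step 4: x_pred=7.5003  r=-6.7503  x^+=2.4646  v^+=0.9220  a^+=0.5226
step 5: x_pred=4.1047  r=-1.2947  x^+=3.1389  v^+=1.1173  a^+=0.4797
step 6: x_pred=4.9967  r=-1.2367  x^+=4.0741  v^+=1.2786  a^+=0.4387
step 7: x_pred=6.1069  r=-9.6469  x^+=-1.0897  v^+=-1.7576  a^+=0.1190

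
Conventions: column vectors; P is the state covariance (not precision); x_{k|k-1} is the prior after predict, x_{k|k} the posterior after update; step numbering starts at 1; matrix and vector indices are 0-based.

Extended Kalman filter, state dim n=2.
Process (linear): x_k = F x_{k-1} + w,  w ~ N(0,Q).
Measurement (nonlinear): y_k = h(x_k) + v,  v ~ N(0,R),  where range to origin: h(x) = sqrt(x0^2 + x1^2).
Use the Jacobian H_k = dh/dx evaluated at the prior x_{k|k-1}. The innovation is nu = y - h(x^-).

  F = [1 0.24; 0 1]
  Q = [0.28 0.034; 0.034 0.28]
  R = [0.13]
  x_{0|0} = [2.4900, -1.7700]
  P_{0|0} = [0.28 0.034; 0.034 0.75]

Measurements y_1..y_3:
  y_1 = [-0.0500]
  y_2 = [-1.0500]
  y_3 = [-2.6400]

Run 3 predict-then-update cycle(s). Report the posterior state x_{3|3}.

x_post = [0.8486, 1.9689]

step 1: x^-=[2.0652, -1.7700]  P^-=[0.6195 0.2480; 0.2480 1.0300]  H_jac=[0.7593 -0.6508]  S=[0.6783]  K=[0.4556; -0.7106]  nu=[-2.7699]  x^+=[0.8033, 0.1983]  P^+=[0.4787 0.4676; 0.4676 0.6875]
step 2: x^-=[0.8509, 0.1983]  P^-=[1.0228 0.6666; 0.6666 0.9675]  H_jac=[0.9739 0.2270]  S=[1.4446]  K=[0.7942; 0.6014]  nu=[-1.9237]  x^+=[-0.6770, -0.9586]  P^+=[0.1115 -0.0234; -0.0234 0.4450]
step 3: x^-=[-0.9071, -0.9586]  P^-=[0.4059 0.1174; 0.1174 0.7250]  H_jac=[-0.6873 -0.7264]  S=[0.8215]  K=[-0.4434; -0.7393]  nu=[-3.9597]  x^+=[0.8486, 1.9689]  P^+=[0.2444 -0.1519; -0.1519 0.2760]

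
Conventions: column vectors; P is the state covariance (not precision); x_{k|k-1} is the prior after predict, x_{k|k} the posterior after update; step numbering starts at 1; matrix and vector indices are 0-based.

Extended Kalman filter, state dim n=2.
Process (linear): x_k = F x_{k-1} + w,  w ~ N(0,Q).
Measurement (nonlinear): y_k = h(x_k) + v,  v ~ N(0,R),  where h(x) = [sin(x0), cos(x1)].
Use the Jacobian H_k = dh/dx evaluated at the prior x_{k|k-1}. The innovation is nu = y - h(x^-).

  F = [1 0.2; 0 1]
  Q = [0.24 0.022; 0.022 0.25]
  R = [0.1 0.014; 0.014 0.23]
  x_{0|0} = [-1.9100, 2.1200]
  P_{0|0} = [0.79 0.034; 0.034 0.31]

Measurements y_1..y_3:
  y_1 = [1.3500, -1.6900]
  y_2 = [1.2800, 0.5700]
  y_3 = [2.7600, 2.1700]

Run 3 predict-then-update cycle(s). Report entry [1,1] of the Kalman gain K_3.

K[1,1] = 0.8424

step 1: x^-=[-1.4860, 2.1200]  P^-=[1.0560 0.1180; 0.1180 0.5600]  H_jac=[0.0847 0.0000; 0.0000 -0.8529]  S=[0.1076 0.0055; 0.0055 0.6374]  K=[0.8398 -0.1651; 0.1311 -0.7505]  nu=[2.3464, -1.1680]  x^+=[0.6774, 3.3042]  P^+=[0.9643 0.0307; 0.0307 0.2002]
step 2: x^-=[1.3382, 3.3042]  P^-=[1.2246 0.0928; 0.0928 0.4502]  H_jac=[0.2305 0.0000; 0.0000 0.1619]  S=[0.1651 0.0175; 0.0175 0.2418]  K=[1.7166 -0.0618; 0.0984 0.2943]  nu=[0.3069, 1.5568]  x^+=[1.7688, 3.7926]  P^+=[0.7410 0.0606; 0.0606 0.4267]
step 3: x^-=[2.5273, 3.7926]  P^-=[1.0223 0.1679; 0.1679 0.6767]  H_jac=[-0.8172 0.0000; 0.0000 0.6060]  S=[0.7827 -0.0691; -0.0691 0.4785]  K=[-1.0621 0.0592; -0.1009 0.8424]  nu=[2.1836, 2.9655]  x^+=[0.3834, 6.0704]  P^+=[0.1290 -0.0021; -0.0021 0.3174]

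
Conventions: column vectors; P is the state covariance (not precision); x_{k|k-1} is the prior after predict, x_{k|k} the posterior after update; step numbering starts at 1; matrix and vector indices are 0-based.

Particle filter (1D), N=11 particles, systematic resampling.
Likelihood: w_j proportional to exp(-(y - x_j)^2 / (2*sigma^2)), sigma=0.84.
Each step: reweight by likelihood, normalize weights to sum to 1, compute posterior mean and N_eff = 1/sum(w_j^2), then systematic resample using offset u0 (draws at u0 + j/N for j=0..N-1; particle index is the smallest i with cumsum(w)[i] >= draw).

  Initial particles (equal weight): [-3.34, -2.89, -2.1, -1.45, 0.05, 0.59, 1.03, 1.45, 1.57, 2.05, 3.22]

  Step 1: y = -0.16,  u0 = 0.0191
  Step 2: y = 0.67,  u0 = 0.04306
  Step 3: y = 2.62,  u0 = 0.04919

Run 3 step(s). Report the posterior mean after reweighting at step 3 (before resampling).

step 1: w=[0.0003, 0.0019, 0.0257, 0.1139, 0.3589, 0.2485, 0.1357, 0.0590, 0.0444, 0.0116, 0.0001]  mean=0.2583  Neff=4.3824  idx=[2, 3, 4, 4, 4, 4, 5, 5, 5, 6, 7]
step 2: w=[0.0006, 0.0054, 0.0997, 0.0997, 0.0997, 0.0997, 0.1303, 0.1303, 0.1303, 0.1194, 0.0850]  mean=0.4878  Neff=8.9138  idx=[2, 3, 4, 5, 6, 6, 7, 8, 8, 9, 10]
step 3: w=[0.0109, 0.0109, 0.0109, 0.0109, 0.0633, 0.0633, 0.0633, 0.0633, 0.0633, 0.1956, 0.4446]  mean=1.0349  Neff=3.8996  idx=[4, 5, 6, 8, 9, 9, 10, 10, 10, 10, 10]

post_mean = 1.0349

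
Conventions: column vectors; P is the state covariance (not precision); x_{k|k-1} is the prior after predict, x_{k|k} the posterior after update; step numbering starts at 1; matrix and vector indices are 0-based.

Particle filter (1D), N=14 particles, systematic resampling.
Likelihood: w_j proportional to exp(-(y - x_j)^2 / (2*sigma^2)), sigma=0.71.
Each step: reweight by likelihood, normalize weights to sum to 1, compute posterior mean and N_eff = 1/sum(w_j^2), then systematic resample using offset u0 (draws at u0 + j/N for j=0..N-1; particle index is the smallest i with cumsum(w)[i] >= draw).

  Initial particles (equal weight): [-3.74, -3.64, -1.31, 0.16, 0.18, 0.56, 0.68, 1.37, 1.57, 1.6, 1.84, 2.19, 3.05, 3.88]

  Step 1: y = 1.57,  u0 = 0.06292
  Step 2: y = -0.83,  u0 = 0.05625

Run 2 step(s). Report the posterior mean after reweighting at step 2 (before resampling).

post_mean = 0.7269

step 1: w=[0.0000, 0.0000, 0.0000, 0.0240, 0.0254, 0.0627, 0.0786, 0.1658, 0.1725, 0.1723, 0.1604, 0.1178, 0.0196, 0.0009]  mean=1.4869  Neff=7.2338  idx=[5, 6, 7, 7, 7, 8, 8, 9, 9, 10, 10, 10, 11, 12]
step 2: w=[0.5056, 0.3580, 0.0283, 0.0283, 0.0283, 0.0113, 0.0113, 0.0098, 0.0098, 0.0029, 0.0029, 0.0029, 0.0004, 0.0000]  mean=0.7269  Neff=2.5857  idx=[0, 0, 0, 0, 0, 0, 0, 1, 1, 1, 1, 1, 3, 8]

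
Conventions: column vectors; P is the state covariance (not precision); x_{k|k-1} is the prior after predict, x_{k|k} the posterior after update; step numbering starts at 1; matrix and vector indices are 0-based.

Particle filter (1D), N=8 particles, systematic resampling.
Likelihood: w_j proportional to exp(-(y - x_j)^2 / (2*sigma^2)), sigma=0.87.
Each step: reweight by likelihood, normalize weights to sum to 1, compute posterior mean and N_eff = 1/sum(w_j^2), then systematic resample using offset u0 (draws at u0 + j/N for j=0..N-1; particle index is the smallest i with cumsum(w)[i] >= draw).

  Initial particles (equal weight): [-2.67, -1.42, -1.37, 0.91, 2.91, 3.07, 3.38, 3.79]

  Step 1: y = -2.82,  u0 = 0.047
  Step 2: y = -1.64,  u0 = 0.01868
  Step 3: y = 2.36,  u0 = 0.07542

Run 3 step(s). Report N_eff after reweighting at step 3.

N_eff = 3.9539

step 1: w=[0.6531, 0.1816, 0.1653, 0.0001, 0.0000, 0.0000, 0.0000, 0.0000]  mean=-2.2279  Neff=2.0543  idx=[0, 0, 0, 0, 0, 1, 1, 2]
step 2: w=[0.0924, 0.0924, 0.0924, 0.0924, 0.0924, 0.1803, 0.1803, 0.1774]  mean=-1.9885  Neff=7.1844  idx=[0, 1, 2, 4, 5, 6, 6, 7]
step 3: w=[0.0002, 0.0002, 0.0002, 0.0002, 0.2334, 0.2334, 0.2334, 0.2991]  mean=-1.4059  Neff=3.9539  idx=[4, 4, 5, 5, 6, 6, 7, 7]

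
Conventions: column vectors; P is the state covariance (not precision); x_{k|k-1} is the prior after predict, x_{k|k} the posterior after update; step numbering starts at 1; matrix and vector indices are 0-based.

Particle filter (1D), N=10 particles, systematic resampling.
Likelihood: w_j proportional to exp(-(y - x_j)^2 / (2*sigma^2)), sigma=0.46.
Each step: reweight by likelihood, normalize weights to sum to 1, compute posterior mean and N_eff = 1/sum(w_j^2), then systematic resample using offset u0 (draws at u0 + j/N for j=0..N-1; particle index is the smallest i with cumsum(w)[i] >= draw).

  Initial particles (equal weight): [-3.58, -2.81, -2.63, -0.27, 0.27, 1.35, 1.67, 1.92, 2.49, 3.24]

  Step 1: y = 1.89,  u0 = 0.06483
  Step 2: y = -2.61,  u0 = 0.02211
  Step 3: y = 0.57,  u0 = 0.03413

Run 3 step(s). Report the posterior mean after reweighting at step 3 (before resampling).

post_mean = 1.3500

step 1: w=[0.0000, 0.0000, 0.0000, 0.0000, 0.0007, 0.1771, 0.3147, 0.3520, 0.1507, 0.0048]  mean=1.8314  Neff=3.6094  idx=[5, 5, 6, 6, 6, 7, 7, 7, 8, 8]
step 2: w=[0.4985, 0.4985, 0.0010, 0.0010, 0.0010, 0.0000, 0.0000, 0.0000, 0.0000, 0.0000]  mean=1.3510  Neff=2.0119  idx=[0, 0, 0, 0, 0, 1, 1, 1, 1, 1]
step 3: w=[0.1000, 0.1000, 0.1000, 0.1000, 0.1000, 0.1000, 0.1000, 0.1000, 0.1000, 0.1000]  mean=1.3500  Neff=10.0000  idx=[0, 1, 2, 3, 4, 5, 6, 7, 8, 9]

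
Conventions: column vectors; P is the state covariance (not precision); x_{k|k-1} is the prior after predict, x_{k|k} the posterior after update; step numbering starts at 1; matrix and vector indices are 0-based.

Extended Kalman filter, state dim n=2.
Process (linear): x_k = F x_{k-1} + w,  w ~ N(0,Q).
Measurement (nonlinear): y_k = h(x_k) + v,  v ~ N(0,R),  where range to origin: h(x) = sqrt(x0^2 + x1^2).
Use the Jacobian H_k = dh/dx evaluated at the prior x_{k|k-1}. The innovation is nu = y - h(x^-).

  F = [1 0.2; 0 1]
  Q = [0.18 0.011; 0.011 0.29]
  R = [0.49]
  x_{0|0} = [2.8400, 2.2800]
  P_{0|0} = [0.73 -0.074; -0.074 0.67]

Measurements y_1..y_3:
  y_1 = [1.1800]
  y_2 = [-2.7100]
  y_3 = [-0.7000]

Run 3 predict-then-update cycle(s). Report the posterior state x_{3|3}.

step 1: x^-=[3.2960, 2.2800]  P^-=[0.9072 0.0710; 0.0710 0.9600]  H_jac=[0.8224 0.5689]  S=[1.4807]  K=[0.5311; 0.4083]  nu=[-2.8277]  x^+=[1.7941, 1.1255]  P^+=[0.4895 -0.2501; -0.2501 0.7132]
step 2: x^-=[2.0192, 1.1255]  P^-=[0.5980 -0.0965; -0.0965 1.0032]  H_jac=[0.8735 0.4869]  S=[1.1020]  K=[0.4313; 0.3668]  nu=[-5.0217]  x^+=[-0.1469, -0.7163]  P^+=[0.3929 -0.2708; -0.2708 0.8549]
step 3: x^-=[-0.2902, -0.7163]  P^-=[0.4988 -0.0888; -0.0888 1.1449]  H_jac=[-0.3754 -0.9269]  S=[1.4821]  K=[-0.0708; -0.6935]  nu=[-1.4729]  x^+=[-0.1859, 0.3051]  P^+=[0.4914 -0.1616; -0.1616 0.4321]

x_post = [-0.1859, 0.3051]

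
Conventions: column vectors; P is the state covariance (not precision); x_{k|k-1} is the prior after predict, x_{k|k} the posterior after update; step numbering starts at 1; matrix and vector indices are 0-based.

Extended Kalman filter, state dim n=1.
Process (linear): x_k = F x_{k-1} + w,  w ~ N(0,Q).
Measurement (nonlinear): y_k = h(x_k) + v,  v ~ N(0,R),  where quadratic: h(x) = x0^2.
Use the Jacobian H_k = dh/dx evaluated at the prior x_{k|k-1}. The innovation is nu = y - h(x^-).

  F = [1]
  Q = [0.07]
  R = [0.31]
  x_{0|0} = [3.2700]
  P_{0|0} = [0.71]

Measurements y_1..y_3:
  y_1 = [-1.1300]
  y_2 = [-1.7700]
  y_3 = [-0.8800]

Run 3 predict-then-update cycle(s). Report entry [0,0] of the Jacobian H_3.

H_jac[0,0] = 1.1239

step 1: x^-=[3.2700]  P^-=[0.7800]  H_jac=[6.5400]  S=[33.6718]  K=[0.1515]  nu=[-11.8229]  x^+=[1.4789]  P^+=[0.0072]
step 2: x^-=[1.4789]  P^-=[0.0772]  H_jac=[2.9577]  S=[0.9852]  K=[0.2317]  nu=[-3.9570]  x^+=[0.5620]  P^+=[0.0243]
step 3: x^-=[0.5620]  P^-=[0.0943]  H_jac=[1.1239]  S=[0.4291]  K=[0.2470]  nu=[-1.1958]  x^+=[0.2667]  P^+=[0.0681]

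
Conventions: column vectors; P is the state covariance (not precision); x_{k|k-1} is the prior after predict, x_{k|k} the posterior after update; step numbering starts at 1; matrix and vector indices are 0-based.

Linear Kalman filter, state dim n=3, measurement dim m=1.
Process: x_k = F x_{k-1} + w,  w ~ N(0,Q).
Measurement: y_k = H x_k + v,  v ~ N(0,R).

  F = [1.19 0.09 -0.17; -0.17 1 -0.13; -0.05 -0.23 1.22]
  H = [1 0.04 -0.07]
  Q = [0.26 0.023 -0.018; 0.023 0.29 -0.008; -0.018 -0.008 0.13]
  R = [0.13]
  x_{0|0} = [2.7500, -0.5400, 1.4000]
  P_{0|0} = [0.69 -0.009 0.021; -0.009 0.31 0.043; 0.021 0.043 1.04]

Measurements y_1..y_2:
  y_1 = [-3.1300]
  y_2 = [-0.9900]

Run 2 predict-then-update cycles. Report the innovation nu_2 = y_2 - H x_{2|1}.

step 1: x^-=[2.9859, -1.1895, 1.6947]  P^-=[1.2579 -0.0867 -0.2416; -0.0867 0.6303 -0.1888; -0.2416 -0.1888 1.6692]  S=[1.4251]  K=[0.8922; -0.0339; -0.2568]  nu=[-5.9497]  x^+=[-2.3221, -0.9878, 3.2227]  P^+=[0.1237 -0.0436 0.0849; -0.0436 0.6287 -0.2012; 0.0849 -0.2012 1.5752]
step 2: x^-=[-3.4001, -1.0120, 4.2750]  P^-=[0.4482 0.0640 -0.2589; 0.0640 1.0198 -0.6694; -0.2589 -0.6694 2.6096]  S=[0.6377]  K=[0.7352; 0.2378; -0.7343]  nu=[2.7498]  x^+=[-1.3783, -0.3582, 2.2557]  P^+=[0.1035 -0.0475 0.0855; -0.0475 0.9837 -0.5580; 0.0855 -0.5580 2.2657]

innov = [2.7498]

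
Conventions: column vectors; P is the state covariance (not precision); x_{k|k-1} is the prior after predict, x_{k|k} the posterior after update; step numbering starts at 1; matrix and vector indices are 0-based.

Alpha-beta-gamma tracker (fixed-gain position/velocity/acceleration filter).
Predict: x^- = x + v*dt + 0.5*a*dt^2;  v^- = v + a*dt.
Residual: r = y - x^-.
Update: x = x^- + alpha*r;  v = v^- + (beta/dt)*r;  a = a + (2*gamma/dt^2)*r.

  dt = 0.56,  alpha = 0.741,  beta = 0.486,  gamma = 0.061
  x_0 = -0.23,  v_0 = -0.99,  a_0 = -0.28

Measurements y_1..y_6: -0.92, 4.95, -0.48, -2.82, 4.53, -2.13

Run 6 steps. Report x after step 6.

step 1: x_pred=-0.8283  r=-0.0917  x^+=-0.8963  v^+=-1.2264  a^+=-0.3157
step 2: x_pred=-1.6325  r=6.5825  x^+=3.2451  v^+=4.3095  a^+=2.2451
step 3: x_pred=6.0105  r=-6.4905  x^+=1.2010  v^+=-0.0660  a^+=-0.2799
step 4: x_pred=1.1202  r=-3.9402  x^+=-1.7995  v^+=-3.6423  a^+=-1.8127
step 5: x_pred=-4.1234  r=8.6534  x^+=2.2888  v^+=2.8525  a^+=1.5537
step 6: x_pred=4.1298  r=-6.2598  x^+=-0.5087  v^+=-1.7100  a^+=-0.8815

x_post = -0.5087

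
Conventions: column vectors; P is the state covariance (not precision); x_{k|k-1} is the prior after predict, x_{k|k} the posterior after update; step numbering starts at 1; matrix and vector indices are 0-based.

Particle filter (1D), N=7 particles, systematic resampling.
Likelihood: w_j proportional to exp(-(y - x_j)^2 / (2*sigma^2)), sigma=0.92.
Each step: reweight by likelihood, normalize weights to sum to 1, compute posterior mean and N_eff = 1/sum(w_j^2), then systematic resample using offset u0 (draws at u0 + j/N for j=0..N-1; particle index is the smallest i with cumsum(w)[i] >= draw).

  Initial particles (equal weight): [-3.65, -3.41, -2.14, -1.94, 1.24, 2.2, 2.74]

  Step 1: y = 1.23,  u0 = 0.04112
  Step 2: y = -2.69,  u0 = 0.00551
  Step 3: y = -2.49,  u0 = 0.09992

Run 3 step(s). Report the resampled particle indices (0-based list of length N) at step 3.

resampled_idx = [0, 1, 2, 3, 4, 5, 6]

step 1: w=[0.0000, 0.0000, 0.0007, 0.0014, 0.5442, 0.3122, 0.1415]  mean=1.7451  Neff=2.4176  idx=[4, 4, 4, 4, 5, 5, 6]
step 2: w=[0.2491, 0.2491, 0.2491, 0.2491, 0.0017, 0.0017, 0.0001]  mean=1.2433  Neff=4.0274  idx=[0, 0, 1, 1, 2, 2, 3]
step 3: w=[0.1429, 0.1429, 0.1429, 0.1429, 0.1429, 0.1429, 0.1429]  mean=1.2400  Neff=7.0000  idx=[0, 1, 2, 3, 4, 5, 6]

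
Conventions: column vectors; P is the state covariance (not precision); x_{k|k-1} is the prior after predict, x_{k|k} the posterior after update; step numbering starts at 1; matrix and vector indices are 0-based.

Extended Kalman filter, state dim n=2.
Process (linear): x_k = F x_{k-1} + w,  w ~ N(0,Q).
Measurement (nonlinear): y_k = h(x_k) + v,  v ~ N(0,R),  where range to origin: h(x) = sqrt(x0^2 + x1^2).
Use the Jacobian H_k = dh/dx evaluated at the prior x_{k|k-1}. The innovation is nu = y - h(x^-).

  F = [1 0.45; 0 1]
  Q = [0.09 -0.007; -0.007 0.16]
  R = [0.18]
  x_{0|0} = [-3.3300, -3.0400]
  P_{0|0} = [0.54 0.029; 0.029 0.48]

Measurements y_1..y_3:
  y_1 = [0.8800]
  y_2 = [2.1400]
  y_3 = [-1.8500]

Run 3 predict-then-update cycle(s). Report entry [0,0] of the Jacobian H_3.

H_jac[0,0] = -0.9419

step 1: x^-=[-4.6980, -3.0400]  P^-=[0.7533 0.2380; 0.2380 0.6400]  H_jac=[-0.8396 -0.5433]  S=[1.1170]  K=[-0.6820; -0.4902]  nu=[-4.7158]  x^+=[-1.4820, -0.7285]  P^+=[0.2338 -0.1354; -0.1354 0.3716]
step 2: x^-=[-1.8098, -0.7285]  P^-=[0.2772 0.0248; 0.0248 0.5316]  H_jac=[-0.9277 -0.3734]  S=[0.5099]  K=[-0.5225; -0.4345]  nu=[0.1891]  x^+=[-1.9086, -0.8106]  P^+=[0.1380 -0.0909; -0.0909 0.4354]
step 3: x^-=[-2.2734, -0.8106]  P^-=[0.2343 0.0980; 0.0980 0.5954]  H_jac=[-0.9419 -0.3359]  S=[0.5170]  K=[-0.4905; -0.5652]  nu=[-4.2636]  x^+=[-0.1820, 1.5993]  P^+=[0.1099 -0.0454; -0.0454 0.4302]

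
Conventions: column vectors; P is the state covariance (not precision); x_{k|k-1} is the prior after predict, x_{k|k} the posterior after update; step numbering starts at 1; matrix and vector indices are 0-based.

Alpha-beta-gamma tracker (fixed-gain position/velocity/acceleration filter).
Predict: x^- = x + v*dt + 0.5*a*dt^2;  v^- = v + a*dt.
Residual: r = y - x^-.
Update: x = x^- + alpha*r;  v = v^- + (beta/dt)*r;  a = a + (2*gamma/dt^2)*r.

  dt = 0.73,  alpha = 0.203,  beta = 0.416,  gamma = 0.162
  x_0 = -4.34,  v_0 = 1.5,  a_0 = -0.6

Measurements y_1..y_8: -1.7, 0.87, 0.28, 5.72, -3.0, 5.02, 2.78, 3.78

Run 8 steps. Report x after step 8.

x_post = -4.0520

step 1: x_pred=-3.4049  r=1.7049  x^+=-3.0588  v^+=2.0335  a^+=0.4366
step 2: x_pred=-1.4580  r=2.3280  x^+=-0.9854  v^+=3.6789  a^+=1.8519
step 3: x_pred=2.1936  r=-1.9136  x^+=1.8052  v^+=3.9403  a^+=0.6885
step 4: x_pred=4.8650  r=0.8550  x^+=5.0386  v^+=4.9301  a^+=1.2083
step 5: x_pred=8.9595  r=-11.9595  x^+=6.5317  v^+=-1.0031  a^+=-6.0630
step 6: x_pred=4.1840  r=0.8360  x^+=4.3537  v^+=-4.9527  a^+=-5.5547
step 7: x_pred=-0.7418  r=3.5218  x^+=-0.0269  v^+=-7.0006  a^+=-3.4134
step 8: x_pred=-6.0468  r=9.8268  x^+=-4.0520  v^+=-3.8925  a^+=2.5612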